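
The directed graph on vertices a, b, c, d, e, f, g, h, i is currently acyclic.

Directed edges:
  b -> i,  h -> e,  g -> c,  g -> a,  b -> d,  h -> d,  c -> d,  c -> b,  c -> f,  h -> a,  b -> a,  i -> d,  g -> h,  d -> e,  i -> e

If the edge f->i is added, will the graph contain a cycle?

No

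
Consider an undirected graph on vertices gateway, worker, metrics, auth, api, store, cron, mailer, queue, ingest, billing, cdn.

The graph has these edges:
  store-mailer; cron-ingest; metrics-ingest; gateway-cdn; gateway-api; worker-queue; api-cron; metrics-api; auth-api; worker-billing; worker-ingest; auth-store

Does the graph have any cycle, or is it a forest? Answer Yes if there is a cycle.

DFS, tracking each vertex's parent; an edge to a visited non-parent vertex closes a cycle.
Start from worker:
visit worker (parent –)
  visit queue (parent worker)
    queue–worker: parent, skip
  visit ingest (parent worker)
    visit metrics (parent ingest)
      visit api (parent metrics)
        visit gateway (parent api)
          visit cdn (parent gateway)
            cdn–gateway: parent, skip
          gateway–api: parent, skip
        api–metrics: parent, skip
        visit cron (parent api)
          cron–api: parent, skip
          cron–ingest: ingest visited and ≠ parent → cycle
Cycle: ingest – metrics – api – cron – ingest.

Yes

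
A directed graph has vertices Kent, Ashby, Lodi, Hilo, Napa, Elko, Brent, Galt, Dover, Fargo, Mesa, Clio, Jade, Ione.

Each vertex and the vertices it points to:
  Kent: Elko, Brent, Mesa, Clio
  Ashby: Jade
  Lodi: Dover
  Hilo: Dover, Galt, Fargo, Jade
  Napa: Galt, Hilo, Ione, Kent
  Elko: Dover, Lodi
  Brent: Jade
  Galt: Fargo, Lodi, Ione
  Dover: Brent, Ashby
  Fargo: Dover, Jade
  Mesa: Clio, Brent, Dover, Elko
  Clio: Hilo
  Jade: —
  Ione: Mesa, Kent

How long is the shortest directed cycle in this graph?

5

For each vertex v, BFS finds the shortest path from v back to v.
The shortest such closed walk is Kent → Clio → Hilo → Galt → Ione → Kent, length 5.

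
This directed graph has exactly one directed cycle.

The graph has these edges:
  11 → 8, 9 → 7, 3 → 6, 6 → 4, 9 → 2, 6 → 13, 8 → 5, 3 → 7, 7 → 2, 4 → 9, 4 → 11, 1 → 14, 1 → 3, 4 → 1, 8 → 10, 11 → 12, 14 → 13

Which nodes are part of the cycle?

DFS with gray/black marking from 4:
4 gray
  11 gray
    12 gray
    12 black
    8 gray
      10 gray
      10 black
      5 gray
      5 black
    8 black
  11 black
  1 gray
    3 gray
      6 gray
        6→4: 4 is gray → back edge
Back edge closes the cycle 4 → 1 → 3 → 6 → 4; its vertices are {1, 3, 4, 6}.

1, 3, 4, 6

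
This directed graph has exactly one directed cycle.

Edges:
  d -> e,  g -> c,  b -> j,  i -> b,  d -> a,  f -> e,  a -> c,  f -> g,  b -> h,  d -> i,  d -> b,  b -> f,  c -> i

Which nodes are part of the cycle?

b, c, f, g, i

DFS with gray/black marking from b:
b gray
  j gray
  j black
  h gray
  h black
  f gray
    e gray
    e black
    g gray
      c gray
        i gray
          i→b: b is gray → back edge
Back edge closes the cycle b → f → g → c → i → b; its vertices are {b, c, f, g, i}.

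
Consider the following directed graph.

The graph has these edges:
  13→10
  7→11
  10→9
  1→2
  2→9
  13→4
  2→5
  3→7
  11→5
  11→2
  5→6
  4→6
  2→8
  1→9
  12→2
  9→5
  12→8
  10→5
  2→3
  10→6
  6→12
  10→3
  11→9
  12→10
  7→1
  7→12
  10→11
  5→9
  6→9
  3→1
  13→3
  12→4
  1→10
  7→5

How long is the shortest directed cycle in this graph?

For each vertex v, BFS finds the shortest path from v back to v.
The shortest such closed walk is 5 → 9 → 5, length 2.

2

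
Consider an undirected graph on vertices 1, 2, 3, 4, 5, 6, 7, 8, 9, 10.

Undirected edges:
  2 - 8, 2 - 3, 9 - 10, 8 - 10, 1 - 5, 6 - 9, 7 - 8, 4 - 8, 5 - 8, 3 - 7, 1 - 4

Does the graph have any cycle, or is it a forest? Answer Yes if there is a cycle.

DFS, tracking each vertex's parent; an edge to a visited non-parent vertex closes a cycle.
Start from 5:
visit 5 (parent –)
  visit 8 (parent 5)
    visit 2 (parent 8)
      2–8: parent, skip
      visit 3 (parent 2)
        3–2: parent, skip
        visit 7 (parent 3)
          7–8: 8 visited and ≠ parent → cycle
Cycle: 8 – 2 – 3 – 7 – 8.

Yes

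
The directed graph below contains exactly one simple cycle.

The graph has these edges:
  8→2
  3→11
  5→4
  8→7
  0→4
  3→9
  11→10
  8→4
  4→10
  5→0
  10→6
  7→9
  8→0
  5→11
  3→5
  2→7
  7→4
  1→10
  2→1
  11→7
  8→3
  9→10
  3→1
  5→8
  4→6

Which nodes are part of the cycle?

DFS with gray/black marking from 5:
5 gray
  0 gray
    4 gray
      6 gray
      6 black
      10 gray
        10→6: 6 black — skip
      10 black
    4 black
  0 black
  8 gray
    2 gray
      1 gray
        1→10: 10 black — skip
      1 black
      7 gray
        7→4: 4 black — skip
        9 gray
          9→10: 10 black — skip
        9 black
      7 black
    2 black
    8→4: 4 black — skip
    3 gray
      3→1: 1 black — skip
      3→5: 5 is gray → back edge
Back edge closes the cycle 5 → 8 → 3 → 5; its vertices are {3, 5, 8}.

3, 5, 8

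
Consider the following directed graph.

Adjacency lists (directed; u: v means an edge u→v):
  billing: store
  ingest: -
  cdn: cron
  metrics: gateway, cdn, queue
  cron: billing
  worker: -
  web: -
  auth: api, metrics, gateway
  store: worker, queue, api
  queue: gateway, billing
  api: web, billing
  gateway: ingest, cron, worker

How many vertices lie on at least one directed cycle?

6

A vertex is on a directed cycle iff it belongs to a strongly connected component of size ≥ 2 (or has a self-loop).
The vertices on cycles are {api, cron, queue, store, billing, gateway} — 6 in total.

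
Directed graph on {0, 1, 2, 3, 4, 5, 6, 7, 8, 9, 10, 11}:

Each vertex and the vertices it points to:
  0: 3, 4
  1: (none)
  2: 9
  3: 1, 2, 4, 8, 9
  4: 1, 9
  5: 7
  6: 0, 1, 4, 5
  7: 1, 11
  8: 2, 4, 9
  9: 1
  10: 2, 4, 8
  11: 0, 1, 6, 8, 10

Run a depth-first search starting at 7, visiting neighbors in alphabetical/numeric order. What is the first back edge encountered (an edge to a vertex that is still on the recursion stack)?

DFS from 7 (visiting neighbors in alphabetical/numeric order); mark gray on enter, black on exit:
7 gray
  1 gray
  1 black
  11 gray
    0 gray
      3 gray
        3→1: 1 black — skip
        2 gray
          9 gray
            9→1: 1 black — skip
          9 black
        2 black
        4 gray
          4→1: 1 black — skip
          4→9: 9 black — skip
        4 black
        8 gray
          8→2: 2 black — skip
          8→4: 4 black — skip
          8→9: 9 black — skip
        8 black
        3→9: 9 black — skip
      3 black
      0→4: 4 black — skip
    0 black
    11→1: 1 black — skip
    6 gray
      6→0: 0 black — skip
      6→1: 1 black — skip
      6→4: 4 black — skip
      5 gray
        5→7: 7 is gray → back edge
First back edge: 5 → 7.

5→7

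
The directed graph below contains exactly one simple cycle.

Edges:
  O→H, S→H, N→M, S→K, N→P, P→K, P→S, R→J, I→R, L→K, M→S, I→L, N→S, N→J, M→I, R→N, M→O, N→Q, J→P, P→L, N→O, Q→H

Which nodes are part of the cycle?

DFS with gray/black marking from R:
R gray
  N gray
    Q gray
      H gray
      H black
    Q black
    J gray
      P gray
        L gray
          K gray
          K black
        L black
        S gray
          S→H: H black — skip
          S→K: K black — skip
        S black
        P→K: K black — skip
      P black
    J black
    M gray
      O gray
        O→H: H black — skip
      O black
      I gray
        I→R: R is gray → back edge
Back edge closes the cycle R → N → M → I → R; its vertices are {I, M, N, R}.

I, M, N, R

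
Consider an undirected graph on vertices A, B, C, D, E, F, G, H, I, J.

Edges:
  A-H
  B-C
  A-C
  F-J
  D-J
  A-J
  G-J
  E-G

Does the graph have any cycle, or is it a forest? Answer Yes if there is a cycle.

DFS, tracking each vertex's parent; an edge to a visited non-parent vertex closes a cycle.
Start from C:
visit C (parent –)
  visit B (parent C)
    B–C: parent, skip
  visit A (parent C)
    visit H (parent A)
      H–A: parent, skip
    visit J (parent A)
      J–A: parent, skip
      visit D (parent J)
        D–J: parent, skip
      visit G (parent J)
        G–J: parent, skip
        visit E (parent G)
          E–G: parent, skip
      visit F (parent J)
        F–J: parent, skip
    A–C: parent, skip
visit I (parent –)
No non-parent visited neighbor found — the graph is a forest.

No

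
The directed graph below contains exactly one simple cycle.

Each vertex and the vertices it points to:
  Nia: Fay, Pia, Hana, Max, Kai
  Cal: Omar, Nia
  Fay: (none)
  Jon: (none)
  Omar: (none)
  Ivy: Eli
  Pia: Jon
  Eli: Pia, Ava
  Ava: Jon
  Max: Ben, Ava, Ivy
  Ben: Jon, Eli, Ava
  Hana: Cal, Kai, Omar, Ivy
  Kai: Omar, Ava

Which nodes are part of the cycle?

Cal, Nia, Hana

DFS with gray/black marking from Nia:
Nia gray
  Fay gray
  Fay black
  Pia gray
    Jon gray
    Jon black
  Pia black
  Hana gray
    Cal gray
      Omar gray
      Omar black
      Cal→Nia: Nia is gray → back edge
Back edge closes the cycle Nia → Hana → Cal → Nia; its vertices are {Cal, Nia, Hana}.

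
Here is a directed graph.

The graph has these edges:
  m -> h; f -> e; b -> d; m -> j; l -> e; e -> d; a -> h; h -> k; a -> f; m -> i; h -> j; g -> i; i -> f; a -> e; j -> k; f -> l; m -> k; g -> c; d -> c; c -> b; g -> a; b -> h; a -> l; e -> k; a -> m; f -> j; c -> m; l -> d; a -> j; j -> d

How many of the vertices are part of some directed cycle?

10

A vertex is on a directed cycle iff it belongs to a strongly connected component of size ≥ 2 (or has a self-loop).
The vertices on cycles are {b, c, d, e, f, h, i, j, l, m} — 10 in total.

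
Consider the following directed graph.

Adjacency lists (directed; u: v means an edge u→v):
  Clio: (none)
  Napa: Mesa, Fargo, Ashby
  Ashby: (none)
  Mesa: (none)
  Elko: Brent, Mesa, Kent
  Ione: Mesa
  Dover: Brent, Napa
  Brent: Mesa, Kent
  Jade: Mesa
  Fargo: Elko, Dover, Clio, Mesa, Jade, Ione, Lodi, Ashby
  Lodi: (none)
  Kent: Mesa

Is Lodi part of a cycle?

Lodi lies on a cycle iff there is a path from Lodi back to itself.
Exploring from Lodi, it never reaches itself; equivalently, its strongly connected component is a singleton.

No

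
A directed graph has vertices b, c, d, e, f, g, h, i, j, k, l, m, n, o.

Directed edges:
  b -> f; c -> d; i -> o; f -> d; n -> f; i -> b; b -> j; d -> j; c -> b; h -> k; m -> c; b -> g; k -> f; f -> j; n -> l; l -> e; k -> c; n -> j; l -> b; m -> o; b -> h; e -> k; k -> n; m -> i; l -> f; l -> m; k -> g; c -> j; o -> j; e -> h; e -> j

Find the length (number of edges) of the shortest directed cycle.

4

For each vertex v, BFS finds the shortest path from v back to v.
The shortest such closed walk is n → l → e → k → n, length 4.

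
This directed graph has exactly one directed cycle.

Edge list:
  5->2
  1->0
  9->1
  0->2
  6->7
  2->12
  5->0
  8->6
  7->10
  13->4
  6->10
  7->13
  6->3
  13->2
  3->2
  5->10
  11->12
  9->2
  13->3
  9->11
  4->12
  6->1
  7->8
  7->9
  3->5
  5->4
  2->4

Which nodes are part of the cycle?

6, 7, 8

DFS with gray/black marking from 7:
7 gray
  13 gray
    4 gray
      12 gray
      12 black
    4 black
    2 gray
      2→12: 12 black — skip
      2→4: 4 black — skip
    2 black
    3 gray
      3→2: 2 black — skip
      5 gray
        5→2: 2 black — skip
        5→4: 4 black — skip
        0 gray
          0→2: 2 black — skip
        0 black
        10 gray
        10 black
      5 black
    3 black
  13 black
  7→10: 10 black — skip
  9 gray
    9→2: 2 black — skip
    1 gray
      1→0: 0 black — skip
    1 black
    11 gray
      11→12: 12 black — skip
    11 black
  9 black
  8 gray
    6 gray
      6→3: 3 black — skip
      6→7: 7 is gray → back edge
Back edge closes the cycle 7 → 8 → 6 → 7; its vertices are {6, 7, 8}.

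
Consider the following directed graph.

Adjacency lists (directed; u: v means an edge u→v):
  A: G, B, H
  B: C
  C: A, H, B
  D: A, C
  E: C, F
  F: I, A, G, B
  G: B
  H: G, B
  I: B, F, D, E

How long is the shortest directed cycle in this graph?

2

For each vertex v, BFS finds the shortest path from v back to v.
The shortest such closed walk is I → F → I, length 2.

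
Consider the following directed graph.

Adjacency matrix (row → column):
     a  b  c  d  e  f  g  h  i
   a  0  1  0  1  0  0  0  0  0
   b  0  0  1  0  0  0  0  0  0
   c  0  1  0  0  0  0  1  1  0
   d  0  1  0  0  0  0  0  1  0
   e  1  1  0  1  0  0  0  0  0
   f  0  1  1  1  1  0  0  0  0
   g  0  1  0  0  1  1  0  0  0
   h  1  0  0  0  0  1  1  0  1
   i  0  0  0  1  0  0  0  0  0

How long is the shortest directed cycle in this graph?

For each vertex v, BFS finds the shortest path from v back to v.
The shortest such closed walk is c → b → c, length 2.

2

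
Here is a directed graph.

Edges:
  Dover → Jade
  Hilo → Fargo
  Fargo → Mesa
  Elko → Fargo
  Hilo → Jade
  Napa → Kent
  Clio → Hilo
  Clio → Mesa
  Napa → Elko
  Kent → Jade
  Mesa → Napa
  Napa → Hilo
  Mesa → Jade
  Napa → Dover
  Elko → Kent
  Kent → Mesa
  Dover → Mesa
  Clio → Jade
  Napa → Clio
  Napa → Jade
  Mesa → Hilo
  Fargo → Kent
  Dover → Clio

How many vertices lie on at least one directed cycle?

A vertex is on a directed cycle iff it belongs to a strongly connected component of size ≥ 2 (or has a self-loop).
The vertices on cycles are {Clio, Elko, Hilo, Kent, Mesa, Napa, Dover, Fargo} — 8 in total.

8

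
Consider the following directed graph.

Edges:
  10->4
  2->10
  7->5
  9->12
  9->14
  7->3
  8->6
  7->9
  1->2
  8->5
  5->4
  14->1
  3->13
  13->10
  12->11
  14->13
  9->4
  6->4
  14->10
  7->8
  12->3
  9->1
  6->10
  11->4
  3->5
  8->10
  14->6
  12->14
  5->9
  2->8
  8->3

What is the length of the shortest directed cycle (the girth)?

For each vertex v, BFS finds the shortest path from v back to v.
The shortest such closed walk is 9 → 12 → 3 → 5 → 9, length 4.

4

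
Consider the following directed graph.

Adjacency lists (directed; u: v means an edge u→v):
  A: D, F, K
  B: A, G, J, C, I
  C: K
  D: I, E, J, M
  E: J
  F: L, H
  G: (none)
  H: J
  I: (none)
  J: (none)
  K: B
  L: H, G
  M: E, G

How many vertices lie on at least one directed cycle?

4

A vertex is on a directed cycle iff it belongs to a strongly connected component of size ≥ 2 (or has a self-loop).
The vertices on cycles are {A, B, C, K} — 4 in total.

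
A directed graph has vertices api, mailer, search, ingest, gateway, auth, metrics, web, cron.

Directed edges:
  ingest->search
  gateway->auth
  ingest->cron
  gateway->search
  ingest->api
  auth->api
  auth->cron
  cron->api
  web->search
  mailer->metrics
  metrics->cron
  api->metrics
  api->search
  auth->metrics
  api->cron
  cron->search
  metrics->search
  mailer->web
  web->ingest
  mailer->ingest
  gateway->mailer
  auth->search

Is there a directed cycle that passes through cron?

Yes

cron is on a cycle iff cron can reach itself via ≥1 edge.
cron → api → cron — yes.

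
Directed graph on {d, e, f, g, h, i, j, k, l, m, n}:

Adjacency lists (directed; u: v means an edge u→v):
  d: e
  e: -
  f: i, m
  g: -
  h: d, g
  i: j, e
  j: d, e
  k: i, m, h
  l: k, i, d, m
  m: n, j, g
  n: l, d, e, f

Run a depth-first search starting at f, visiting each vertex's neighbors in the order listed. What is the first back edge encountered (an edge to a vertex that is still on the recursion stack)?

DFS from f (visiting each vertex's neighbors in the order listed); mark gray on enter, black on exit:
f gray
  i gray
    j gray
      d gray
        e gray
        e black
      d black
      j→e: e black — skip
    j black
    i→e: e black — skip
  i black
  m gray
    n gray
      l gray
        k gray
          k→i: i black — skip
          k→m: m is gray → back edge
First back edge: k → m.

k->m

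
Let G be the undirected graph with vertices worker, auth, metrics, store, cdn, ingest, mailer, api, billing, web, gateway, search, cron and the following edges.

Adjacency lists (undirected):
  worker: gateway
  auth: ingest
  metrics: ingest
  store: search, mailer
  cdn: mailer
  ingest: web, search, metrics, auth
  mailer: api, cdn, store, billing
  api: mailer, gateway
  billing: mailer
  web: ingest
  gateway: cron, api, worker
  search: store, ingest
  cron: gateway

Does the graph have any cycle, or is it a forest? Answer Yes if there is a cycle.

No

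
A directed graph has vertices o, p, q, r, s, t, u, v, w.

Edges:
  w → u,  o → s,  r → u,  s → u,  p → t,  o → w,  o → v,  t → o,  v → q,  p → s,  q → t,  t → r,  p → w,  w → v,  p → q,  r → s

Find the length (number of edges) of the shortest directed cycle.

4

For each vertex v, BFS finds the shortest path from v back to v.
The shortest such closed walk is t → o → v → q → t, length 4.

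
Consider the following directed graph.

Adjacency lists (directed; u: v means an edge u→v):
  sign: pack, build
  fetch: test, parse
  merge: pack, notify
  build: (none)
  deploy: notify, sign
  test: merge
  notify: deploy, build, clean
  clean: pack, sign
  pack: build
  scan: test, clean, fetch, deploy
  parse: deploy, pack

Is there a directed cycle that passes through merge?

merge lies on a cycle iff there is a path from merge back to itself.
Exploring from merge, it never reaches itself; equivalently, its strongly connected component is a singleton.

No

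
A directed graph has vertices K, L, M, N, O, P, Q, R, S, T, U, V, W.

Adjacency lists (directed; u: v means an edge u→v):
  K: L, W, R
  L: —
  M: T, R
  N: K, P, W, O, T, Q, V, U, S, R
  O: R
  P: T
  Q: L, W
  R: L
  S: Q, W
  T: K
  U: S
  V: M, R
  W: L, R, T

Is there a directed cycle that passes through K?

K is on a cycle iff K can reach itself via ≥1 edge.
K → W → T → K — yes.

Yes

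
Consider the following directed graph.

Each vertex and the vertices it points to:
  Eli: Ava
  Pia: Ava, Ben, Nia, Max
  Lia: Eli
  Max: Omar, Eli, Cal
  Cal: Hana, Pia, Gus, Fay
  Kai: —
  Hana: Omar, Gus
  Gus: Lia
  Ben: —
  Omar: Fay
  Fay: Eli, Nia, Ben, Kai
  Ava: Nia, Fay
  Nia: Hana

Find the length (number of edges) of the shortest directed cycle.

For each vertex v, BFS finds the shortest path from v back to v.
The shortest such closed walk is Cal → Pia → Max → Cal, length 3.

3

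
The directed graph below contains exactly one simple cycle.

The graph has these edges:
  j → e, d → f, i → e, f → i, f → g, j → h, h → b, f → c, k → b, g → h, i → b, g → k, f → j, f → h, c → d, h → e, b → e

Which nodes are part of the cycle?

c, d, f

DFS with gray/black marking from f:
f gray
  j gray
    h gray
      b gray
        e gray
        e black
      b black
      h→e: e black — skip
    h black
    j→e: e black — skip
  j black
  g gray
    k gray
      k→b: b black — skip
    k black
    g→h: h black — skip
  g black
  i gray
    i→b: b black — skip
    i→e: e black — skip
  i black
  f→h: h black — skip
  c gray
    d gray
      d→f: f is gray → back edge
Back edge closes the cycle f → c → d → f; its vertices are {c, d, f}.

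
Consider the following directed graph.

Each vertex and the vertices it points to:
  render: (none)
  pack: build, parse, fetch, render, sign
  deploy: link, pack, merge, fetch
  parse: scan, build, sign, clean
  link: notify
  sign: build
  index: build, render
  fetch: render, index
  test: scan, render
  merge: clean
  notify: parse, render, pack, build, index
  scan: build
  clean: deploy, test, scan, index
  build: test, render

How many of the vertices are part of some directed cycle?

A vertex is on a directed cycle iff it belongs to a strongly connected component of size ≥ 2 (or has a self-loop).
The vertices on cycles are {link, pack, scan, test, build, clean, merge, parse, deploy, notify} — 10 in total.

10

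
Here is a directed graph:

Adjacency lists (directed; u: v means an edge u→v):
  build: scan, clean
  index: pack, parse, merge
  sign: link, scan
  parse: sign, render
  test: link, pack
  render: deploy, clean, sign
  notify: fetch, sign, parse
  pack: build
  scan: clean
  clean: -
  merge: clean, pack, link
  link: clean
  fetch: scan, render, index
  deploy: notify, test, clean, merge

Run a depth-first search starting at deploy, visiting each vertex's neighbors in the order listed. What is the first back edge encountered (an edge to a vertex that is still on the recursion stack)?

DFS from deploy (visiting each vertex's neighbors in the order listed); mark gray on enter, black on exit:
deploy gray
  notify gray
    fetch gray
      scan gray
        clean gray
        clean black
      scan black
      render gray
        render→deploy: deploy is gray → back edge
First back edge: render → deploy.

render→deploy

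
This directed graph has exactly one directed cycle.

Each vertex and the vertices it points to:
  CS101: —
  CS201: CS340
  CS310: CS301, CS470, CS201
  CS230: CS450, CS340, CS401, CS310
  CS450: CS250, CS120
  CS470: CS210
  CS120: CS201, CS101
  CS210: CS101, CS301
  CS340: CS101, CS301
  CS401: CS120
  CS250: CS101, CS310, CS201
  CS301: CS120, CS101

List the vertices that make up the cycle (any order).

CS120, CS201, CS301, CS340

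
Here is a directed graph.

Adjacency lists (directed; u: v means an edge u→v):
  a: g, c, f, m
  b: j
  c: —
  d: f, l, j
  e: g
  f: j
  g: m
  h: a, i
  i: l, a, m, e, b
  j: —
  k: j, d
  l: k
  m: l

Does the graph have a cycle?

DFS with white/gray/black marking, starting from m:
m gray
  l gray
    k gray
      j gray
      j black
      d gray
        f gray
          f→j: j black — skip
        f black
        d→l: l is gray → back edge
Back edge found, so a cycle exists: l → k → d → l.

Yes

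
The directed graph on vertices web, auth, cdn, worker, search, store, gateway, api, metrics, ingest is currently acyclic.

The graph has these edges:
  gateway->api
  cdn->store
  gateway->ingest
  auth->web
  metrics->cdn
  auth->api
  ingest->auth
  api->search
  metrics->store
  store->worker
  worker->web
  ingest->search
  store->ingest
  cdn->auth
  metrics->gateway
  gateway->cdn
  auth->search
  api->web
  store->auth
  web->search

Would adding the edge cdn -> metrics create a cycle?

Yes

Adding cdn→metrics creates a cycle iff metrics can already reach cdn.
Path from metrics: metrics → cdn.
So metrics → … → cdn → metrics is a cycle.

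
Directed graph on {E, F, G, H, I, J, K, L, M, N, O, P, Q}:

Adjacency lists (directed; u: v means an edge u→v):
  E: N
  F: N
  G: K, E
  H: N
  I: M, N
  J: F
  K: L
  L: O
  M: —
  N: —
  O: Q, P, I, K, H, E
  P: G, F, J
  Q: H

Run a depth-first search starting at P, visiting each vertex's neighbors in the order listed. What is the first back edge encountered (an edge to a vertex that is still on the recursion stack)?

DFS from P (visiting each vertex's neighbors in the order listed); mark gray on enter, black on exit:
P gray
  G gray
    K gray
      L gray
        O gray
          Q gray
            H gray
              N gray
              N black
            H black
          Q black
          O→P: P is gray → back edge
First back edge: O → P.

O->P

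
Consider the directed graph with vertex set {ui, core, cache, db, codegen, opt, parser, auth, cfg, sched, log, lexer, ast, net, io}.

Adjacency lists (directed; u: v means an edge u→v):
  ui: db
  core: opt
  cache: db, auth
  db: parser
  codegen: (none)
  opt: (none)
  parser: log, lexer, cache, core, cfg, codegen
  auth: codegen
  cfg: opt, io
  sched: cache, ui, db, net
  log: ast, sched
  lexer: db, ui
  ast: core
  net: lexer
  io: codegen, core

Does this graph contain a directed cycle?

Yes

DFS with white/gray/black marking, starting from auth:
auth gray
  codegen gray
  codegen black
auth black
ui gray
  db gray
    parser gray
      log gray
        ast gray
          core gray
            opt gray
            opt black
          core black
        ast black
        sched gray
          cache gray
            cache→db: db is gray → back edge
Back edge found, so a cycle exists: db → parser → log → sched → cache → db.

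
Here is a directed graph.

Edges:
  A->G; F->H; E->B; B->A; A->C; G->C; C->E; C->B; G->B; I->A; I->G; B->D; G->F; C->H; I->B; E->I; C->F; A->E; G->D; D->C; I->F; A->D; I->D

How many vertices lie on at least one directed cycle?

7

A vertex is on a directed cycle iff it belongs to a strongly connected component of size ≥ 2 (or has a self-loop).
The vertices on cycles are {A, B, C, D, E, G, I} — 7 in total.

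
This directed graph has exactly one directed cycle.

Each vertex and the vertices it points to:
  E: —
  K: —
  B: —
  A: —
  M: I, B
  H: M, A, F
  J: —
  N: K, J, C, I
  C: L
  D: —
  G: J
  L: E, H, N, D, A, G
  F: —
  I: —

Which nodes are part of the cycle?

C, L, N

DFS with gray/black marking from L:
L gray
  E gray
  E black
  H gray
    M gray
      I gray
      I black
      B gray
      B black
    M black
    A gray
    A black
    F gray
    F black
  H black
  N gray
    K gray
    K black
    J gray
    J black
    C gray
      C→L: L is gray → back edge
Back edge closes the cycle L → N → C → L; its vertices are {C, L, N}.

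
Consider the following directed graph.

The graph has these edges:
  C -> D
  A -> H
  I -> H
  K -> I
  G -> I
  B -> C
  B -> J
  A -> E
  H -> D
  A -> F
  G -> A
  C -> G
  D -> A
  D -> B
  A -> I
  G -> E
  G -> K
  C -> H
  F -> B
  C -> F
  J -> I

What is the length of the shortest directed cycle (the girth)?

3

For each vertex v, BFS finds the shortest path from v back to v.
The shortest such closed walk is C → D → B → C, length 3.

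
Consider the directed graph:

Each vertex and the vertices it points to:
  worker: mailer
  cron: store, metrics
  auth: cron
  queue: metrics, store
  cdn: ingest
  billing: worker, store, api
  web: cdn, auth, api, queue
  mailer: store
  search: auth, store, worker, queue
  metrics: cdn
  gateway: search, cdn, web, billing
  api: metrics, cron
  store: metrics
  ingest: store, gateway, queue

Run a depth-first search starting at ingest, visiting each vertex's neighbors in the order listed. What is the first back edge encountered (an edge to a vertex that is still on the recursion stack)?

cdn->ingest

DFS from ingest (visiting each vertex's neighbors in the order listed); mark gray on enter, black on exit:
ingest gray
  store gray
    metrics gray
      cdn gray
        cdn→ingest: ingest is gray → back edge
First back edge: cdn → ingest.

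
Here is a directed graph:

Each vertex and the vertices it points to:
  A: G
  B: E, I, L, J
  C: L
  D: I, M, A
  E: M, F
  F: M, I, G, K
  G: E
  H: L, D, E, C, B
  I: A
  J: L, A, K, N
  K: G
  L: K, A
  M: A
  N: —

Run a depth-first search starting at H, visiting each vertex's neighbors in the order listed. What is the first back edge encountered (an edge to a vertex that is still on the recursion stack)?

A->G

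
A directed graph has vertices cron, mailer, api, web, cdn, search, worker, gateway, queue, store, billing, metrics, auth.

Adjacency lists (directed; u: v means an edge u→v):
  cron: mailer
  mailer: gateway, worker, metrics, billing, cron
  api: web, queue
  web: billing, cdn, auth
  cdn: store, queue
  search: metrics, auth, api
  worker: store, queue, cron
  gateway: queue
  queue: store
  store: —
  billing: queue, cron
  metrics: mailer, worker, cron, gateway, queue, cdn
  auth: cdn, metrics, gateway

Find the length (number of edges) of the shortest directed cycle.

For each vertex v, BFS finds the shortest path from v back to v.
The shortest such closed walk is metrics → mailer → metrics, length 2.

2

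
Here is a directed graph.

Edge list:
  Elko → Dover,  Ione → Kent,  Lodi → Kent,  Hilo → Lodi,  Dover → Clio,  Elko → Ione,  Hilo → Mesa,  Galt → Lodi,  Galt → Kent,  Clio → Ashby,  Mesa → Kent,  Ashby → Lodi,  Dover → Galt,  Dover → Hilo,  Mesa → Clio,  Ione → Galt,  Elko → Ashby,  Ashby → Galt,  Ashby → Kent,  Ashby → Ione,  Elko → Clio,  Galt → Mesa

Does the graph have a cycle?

DFS with white/gray/black marking, starting from Lodi:
Lodi gray
  Kent gray
  Kent black
Lodi black
Mesa gray
  Clio gray
    Ashby gray
      Ashby→Lodi: Lodi black — skip
      Galt gray
        Galt→Kent: Kent black — skip
        Galt→Mesa: Mesa is gray → back edge
Back edge found, so a cycle exists: Mesa → Clio → Ashby → Galt → Mesa.

Yes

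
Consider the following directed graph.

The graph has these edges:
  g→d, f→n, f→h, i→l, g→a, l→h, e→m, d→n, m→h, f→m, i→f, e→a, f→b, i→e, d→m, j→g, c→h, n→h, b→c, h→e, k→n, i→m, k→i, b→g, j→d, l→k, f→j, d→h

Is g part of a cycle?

g lies on a cycle iff there is a path from g back to itself.
Exploring from g, it never reaches itself; equivalently, its strongly connected component is a singleton.

No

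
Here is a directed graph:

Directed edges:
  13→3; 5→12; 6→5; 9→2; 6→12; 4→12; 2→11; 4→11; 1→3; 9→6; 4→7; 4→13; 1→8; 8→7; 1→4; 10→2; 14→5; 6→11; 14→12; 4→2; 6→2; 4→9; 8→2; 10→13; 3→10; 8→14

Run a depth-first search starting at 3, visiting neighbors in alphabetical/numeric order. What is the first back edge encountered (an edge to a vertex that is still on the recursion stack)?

DFS from 3 (visiting neighbors in alphabetical/numeric order); mark gray on enter, black on exit:
3 gray
  10 gray
    2 gray
      11 gray
      11 black
    2 black
    13 gray
      13→3: 3 is gray → back edge
First back edge: 13 → 3.

13→3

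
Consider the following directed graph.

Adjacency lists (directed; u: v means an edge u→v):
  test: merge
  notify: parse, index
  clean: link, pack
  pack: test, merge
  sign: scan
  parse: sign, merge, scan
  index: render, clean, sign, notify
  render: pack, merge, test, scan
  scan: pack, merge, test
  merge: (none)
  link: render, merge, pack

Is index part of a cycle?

Yes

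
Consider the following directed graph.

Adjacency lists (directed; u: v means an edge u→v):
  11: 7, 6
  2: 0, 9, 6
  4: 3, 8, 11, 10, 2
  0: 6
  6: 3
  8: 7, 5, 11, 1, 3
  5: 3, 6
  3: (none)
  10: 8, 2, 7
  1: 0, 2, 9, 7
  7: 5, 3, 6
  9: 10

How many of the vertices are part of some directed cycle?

5

A vertex is on a directed cycle iff it belongs to a strongly connected component of size ≥ 2 (or has a self-loop).
The vertices on cycles are {1, 2, 8, 9, 10} — 5 in total.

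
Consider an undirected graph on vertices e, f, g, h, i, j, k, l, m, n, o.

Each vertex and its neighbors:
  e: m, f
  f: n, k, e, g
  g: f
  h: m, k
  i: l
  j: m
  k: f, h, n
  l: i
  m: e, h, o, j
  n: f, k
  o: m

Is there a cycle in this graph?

Yes

DFS, tracking each vertex's parent; an edge to a visited non-parent vertex closes a cycle.
Start from k:
visit k (parent –)
  visit f (parent k)
    visit n (parent f)
      n–f: parent, skip
      n–k: k visited and ≠ parent → cycle
Cycle: k – f – n – k.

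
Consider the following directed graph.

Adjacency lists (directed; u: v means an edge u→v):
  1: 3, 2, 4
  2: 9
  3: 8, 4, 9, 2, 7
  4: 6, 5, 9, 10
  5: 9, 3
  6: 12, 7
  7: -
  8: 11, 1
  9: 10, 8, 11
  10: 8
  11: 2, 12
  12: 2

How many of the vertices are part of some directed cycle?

A vertex is on a directed cycle iff it belongs to a strongly connected component of size ≥ 2 (or has a self-loop).
The vertices on cycles are {1, 2, 3, 4, 5, 6, 8, 9, 10, 11, 12} — 11 in total.

11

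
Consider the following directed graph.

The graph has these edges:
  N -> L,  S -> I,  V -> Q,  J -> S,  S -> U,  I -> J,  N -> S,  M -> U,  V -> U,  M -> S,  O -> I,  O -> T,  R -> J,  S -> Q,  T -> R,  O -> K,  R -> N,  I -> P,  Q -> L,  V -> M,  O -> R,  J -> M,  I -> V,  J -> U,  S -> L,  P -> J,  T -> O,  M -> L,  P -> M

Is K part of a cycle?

K lies on a cycle iff there is a path from K back to itself.
Exploring from K, it never reaches itself; equivalently, its strongly connected component is a singleton.

No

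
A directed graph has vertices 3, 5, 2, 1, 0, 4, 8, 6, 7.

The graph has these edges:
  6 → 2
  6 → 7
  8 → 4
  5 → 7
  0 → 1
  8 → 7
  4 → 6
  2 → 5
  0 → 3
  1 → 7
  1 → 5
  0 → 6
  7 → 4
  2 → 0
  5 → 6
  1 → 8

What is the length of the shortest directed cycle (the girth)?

For each vertex v, BFS finds the shortest path from v back to v.
The shortest such closed walk is 0 → 6 → 2 → 0, length 3.

3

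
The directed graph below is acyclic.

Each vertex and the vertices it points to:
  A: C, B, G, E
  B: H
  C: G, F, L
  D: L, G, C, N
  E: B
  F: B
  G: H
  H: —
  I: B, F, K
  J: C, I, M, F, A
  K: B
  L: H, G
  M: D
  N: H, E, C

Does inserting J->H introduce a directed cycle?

Adding J→H creates a cycle iff H can already reach J.
Explore from H: no path reaches J. The graph stays acyclic.

No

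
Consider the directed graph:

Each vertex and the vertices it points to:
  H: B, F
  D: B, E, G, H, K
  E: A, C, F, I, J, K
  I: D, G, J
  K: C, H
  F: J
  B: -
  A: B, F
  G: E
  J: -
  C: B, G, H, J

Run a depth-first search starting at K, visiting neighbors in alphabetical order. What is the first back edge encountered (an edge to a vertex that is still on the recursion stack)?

E→C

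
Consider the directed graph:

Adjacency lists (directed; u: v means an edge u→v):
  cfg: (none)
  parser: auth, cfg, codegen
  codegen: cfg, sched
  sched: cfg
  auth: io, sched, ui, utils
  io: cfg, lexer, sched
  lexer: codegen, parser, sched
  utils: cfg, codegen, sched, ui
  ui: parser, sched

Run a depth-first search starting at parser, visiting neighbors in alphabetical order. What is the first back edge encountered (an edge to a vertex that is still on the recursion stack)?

DFS from parser (visiting neighbors in alphabetical order); mark gray on enter, black on exit:
parser gray
  auth gray
    io gray
      cfg gray
      cfg black
      lexer gray
        codegen gray
          codegen→cfg: cfg black — skip
          sched gray
            sched→cfg: cfg black — skip
          sched black
        codegen black
        lexer→parser: parser is gray → back edge
First back edge: lexer → parser.

lexer->parser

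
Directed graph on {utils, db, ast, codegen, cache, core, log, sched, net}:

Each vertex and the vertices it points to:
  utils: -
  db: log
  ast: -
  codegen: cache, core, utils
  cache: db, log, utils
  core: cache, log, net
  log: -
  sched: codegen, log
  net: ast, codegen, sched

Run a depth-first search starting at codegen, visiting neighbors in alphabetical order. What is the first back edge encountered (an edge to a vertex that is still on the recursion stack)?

DFS from codegen (visiting neighbors in alphabetical order); mark gray on enter, black on exit:
codegen gray
  cache gray
    db gray
      log gray
      log black
    db black
    cache→log: log black — skip
    utils gray
    utils black
  cache black
  core gray
    core→cache: cache black — skip
    core→log: log black — skip
    net gray
      ast gray
      ast black
      net→codegen: codegen is gray → back edge
First back edge: net → codegen.

net→codegen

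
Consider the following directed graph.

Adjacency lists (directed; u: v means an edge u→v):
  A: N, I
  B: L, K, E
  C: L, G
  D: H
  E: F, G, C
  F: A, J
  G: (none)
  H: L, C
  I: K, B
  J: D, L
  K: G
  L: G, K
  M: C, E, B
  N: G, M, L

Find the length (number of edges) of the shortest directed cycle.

For each vertex v, BFS finds the shortest path from v back to v.
The shortest such closed walk is F → A → I → B → E → F, length 5.

5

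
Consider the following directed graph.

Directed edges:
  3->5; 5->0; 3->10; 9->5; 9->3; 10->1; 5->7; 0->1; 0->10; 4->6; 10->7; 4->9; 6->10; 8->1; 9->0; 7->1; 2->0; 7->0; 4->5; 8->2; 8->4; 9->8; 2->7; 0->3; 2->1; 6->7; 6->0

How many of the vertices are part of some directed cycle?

8

A vertex is on a directed cycle iff it belongs to a strongly connected component of size ≥ 2 (or has a self-loop).
The vertices on cycles are {0, 3, 4, 5, 7, 8, 9, 10} — 8 in total.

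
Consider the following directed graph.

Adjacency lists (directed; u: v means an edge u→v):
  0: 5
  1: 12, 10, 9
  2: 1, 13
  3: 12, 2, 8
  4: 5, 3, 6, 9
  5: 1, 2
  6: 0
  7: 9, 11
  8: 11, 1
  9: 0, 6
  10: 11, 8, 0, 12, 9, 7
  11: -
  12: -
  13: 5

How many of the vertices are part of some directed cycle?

A vertex is on a directed cycle iff it belongs to a strongly connected component of size ≥ 2 (or has a self-loop).
The vertices on cycles are {0, 1, 2, 5, 6, 7, 8, 9, 10, 13} — 10 in total.

10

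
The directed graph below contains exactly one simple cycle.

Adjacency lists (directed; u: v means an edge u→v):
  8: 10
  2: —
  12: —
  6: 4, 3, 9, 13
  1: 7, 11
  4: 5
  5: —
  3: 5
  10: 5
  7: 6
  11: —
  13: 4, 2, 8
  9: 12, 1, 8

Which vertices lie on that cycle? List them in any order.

1, 6, 7, 9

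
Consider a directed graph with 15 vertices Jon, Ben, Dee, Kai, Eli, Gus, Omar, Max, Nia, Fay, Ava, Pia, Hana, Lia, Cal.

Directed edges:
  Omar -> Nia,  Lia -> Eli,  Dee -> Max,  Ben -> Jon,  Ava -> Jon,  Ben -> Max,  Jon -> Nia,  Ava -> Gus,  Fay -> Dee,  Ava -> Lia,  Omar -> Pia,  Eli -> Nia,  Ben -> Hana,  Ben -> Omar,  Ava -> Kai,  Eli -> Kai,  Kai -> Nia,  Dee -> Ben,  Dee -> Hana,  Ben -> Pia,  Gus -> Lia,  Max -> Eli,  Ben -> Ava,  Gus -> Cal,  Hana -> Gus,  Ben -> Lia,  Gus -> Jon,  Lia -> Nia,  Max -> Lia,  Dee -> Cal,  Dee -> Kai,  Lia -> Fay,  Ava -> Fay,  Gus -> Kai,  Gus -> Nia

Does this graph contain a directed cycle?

Yes

DFS with white/gray/black marking, starting from Pia:
Pia gray
Pia black
Jon gray
  Nia gray
  Nia black
Jon black
Ben gray
  Ben→Pia: Pia black — skip
  Hana gray
    Gus gray
      Gus→Nia: Nia black — skip
      Cal gray
      Cal black
      Kai gray
        Kai→Nia: Nia black — skip
      Kai black
      Lia gray
        Eli gray
          Eli→Kai: Kai black — skip
          Eli→Nia: Nia black — skip
        Eli black
        Lia→Nia: Nia black — skip
        Fay gray
          Dee gray
            Dee→Cal: Cal black — skip
            Dee→Ben: Ben is gray → back edge
Back edge found, so a cycle exists: Ben → Hana → Gus → Lia → Fay → Dee → Ben.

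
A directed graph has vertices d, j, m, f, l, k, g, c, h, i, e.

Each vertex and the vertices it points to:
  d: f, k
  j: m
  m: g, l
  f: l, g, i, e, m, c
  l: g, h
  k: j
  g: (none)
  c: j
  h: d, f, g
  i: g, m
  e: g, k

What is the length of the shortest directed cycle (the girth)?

For each vertex v, BFS finds the shortest path from v back to v.
The shortest such closed walk is f → l → h → f, length 3.

3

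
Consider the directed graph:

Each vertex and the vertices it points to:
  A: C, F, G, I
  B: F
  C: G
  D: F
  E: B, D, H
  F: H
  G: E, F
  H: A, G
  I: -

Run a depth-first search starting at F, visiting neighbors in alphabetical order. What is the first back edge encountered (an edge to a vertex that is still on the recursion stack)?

B→F

DFS from F (visiting neighbors in alphabetical order); mark gray on enter, black on exit:
F gray
  H gray
    A gray
      C gray
        G gray
          E gray
            B gray
              B→F: F is gray → back edge
First back edge: B → F.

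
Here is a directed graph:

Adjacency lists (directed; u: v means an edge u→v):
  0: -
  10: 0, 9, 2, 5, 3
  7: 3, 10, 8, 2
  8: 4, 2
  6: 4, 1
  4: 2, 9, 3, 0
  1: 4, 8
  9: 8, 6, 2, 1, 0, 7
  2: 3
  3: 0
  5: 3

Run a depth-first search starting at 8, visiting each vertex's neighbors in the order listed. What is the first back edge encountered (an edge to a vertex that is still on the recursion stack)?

9→8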